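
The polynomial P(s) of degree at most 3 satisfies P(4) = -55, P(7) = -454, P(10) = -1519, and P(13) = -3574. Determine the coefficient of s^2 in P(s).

Write P(s) = as^3 + bs^2 + cs + d. Substituting each data point gives a linear system:
  64a + 16b + 4c + d = -55
  343a + 49b + 7c + d = -454
  1000a + 100b + 10c + d = -1519
  2197a + 169b + 13c + d = -3574
Solving the system yields a = -2, b = 5, c = -2, d = 1.
So P(s) = -2s^3 + 5s^2 - 2s + 1.
The coefficient of s^2 is 5.

5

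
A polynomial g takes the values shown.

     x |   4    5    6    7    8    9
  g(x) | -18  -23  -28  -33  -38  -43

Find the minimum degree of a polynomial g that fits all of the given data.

1

Forward differences of the values at x = 4, 5, 6, 7, 8, 9:
  g  : -18  -23  -28  -33  -38  -43
  Δ  : -5  -5  -5  -5  -5
  Δ^2: 0  0  0  0
  Δ^3: 0  0  0
  Δ^4: 0  0
  Δ^5: 0
The first differences are constant (-5) and nonzero, while all higher differences vanish, so the minimal degree is 1.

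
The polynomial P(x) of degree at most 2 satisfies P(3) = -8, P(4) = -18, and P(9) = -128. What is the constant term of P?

-2

Write P(x) = ax^2 + bx + c. Substituting each data point gives a linear system:
  9a + 3b + c = -8
  16a + 4b + c = -18
  81a + 9b + c = -128
Solving the system yields a = -2, b = 4, c = -2.
So P(x) = -2x^2 + 4x - 2.
The constant term is -2.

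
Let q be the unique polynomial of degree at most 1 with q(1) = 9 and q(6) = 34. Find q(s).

q(s) = 5s + 4

Write q(s) = as + b. Substituting each data point gives a linear system:
  a + b = 9
  6a + b = 34
Solving the system yields a = 5, b = 4.
So q(s) = 5s + 4.
Check: q(1) = 9. ✓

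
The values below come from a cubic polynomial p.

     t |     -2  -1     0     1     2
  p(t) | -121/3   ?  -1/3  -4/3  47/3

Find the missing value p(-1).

-16/3

The 4 known points determine the degree-3 polynomial uniquely.
Write p(t) = at^3 + bt^2 + ct + d. Substituting each data point gives a linear system:
  -8a + 4b - 2c + d = -121/3
  d = -1/3
  a + b + c + d = -4/3
  8a + 4b + 2c + d = 47/3
Solving the system yields a = 4, b = -3, c = -2, d = -1/3.
So p(t) = 4t^3 - 3t^2 - 2t - 1/3.
Then p(-1) = -16/3.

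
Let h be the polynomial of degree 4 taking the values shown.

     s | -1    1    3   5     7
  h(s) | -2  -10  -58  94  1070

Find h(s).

h(s) = s^4 - 3s^3 - 6s^2 - s - 1

Write h(s) = as^4 + bs^3 + cs^2 + ds + e. Substituting each data point gives a linear system:
  a - b + c - d + e = -2
  a + b + c + d + e = -10
  81a + 27b + 9c + 3d + e = -58
  625a + 125b + 25c + 5d + e = 94
  2401a + 343b + 49c + 7d + e = 1070
Solving the system yields a = 1, b = -3, c = -6, d = -1, e = -1.
So h(s) = s^4 - 3s^3 - 6s^2 - s - 1.
Check: h(1) = -10. ✓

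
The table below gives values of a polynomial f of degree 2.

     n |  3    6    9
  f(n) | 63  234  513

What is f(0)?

Forward differences of the values at n = 3, 6, 9:
  f  : 63  234  513
  Δ  : 171  279
  Δ^2: 108
The second differences are constant, confirming degree 2.
Interpolating (Newton forward form) and evaluating at n = 0 gives f(0) = 0.

0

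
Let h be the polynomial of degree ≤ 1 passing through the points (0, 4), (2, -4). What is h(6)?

Using the Lagrange interpolation formula with nodes 0, 2:
  L_0(n) = (n - 2) / -2
  L_1(n) = n / 2
Then h(n) = 4·L_0(n) - 4·L_1(n).
Expanding and collecting terms gives h(n) = -4n + 4.
Evaluating at n = 6: h(6) = -20.

-20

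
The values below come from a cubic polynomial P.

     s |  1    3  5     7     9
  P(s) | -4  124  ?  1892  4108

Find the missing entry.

On equispaced nodes a degree-3 polynomial has vanishing fourth forward difference, so
  P(1) - 4·P(3) + 6·P(5) - 4·P(7) + P(9) = 0.
Substituting the known values and solving for P(5):
  6·P(5) = 3960
  P(5) = 660.

660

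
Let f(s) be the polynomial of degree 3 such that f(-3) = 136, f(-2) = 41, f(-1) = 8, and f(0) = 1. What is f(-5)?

Write f(s) = as^3 + bs^2 + cs + d. Substituting each data point gives a linear system:
  -27a + 9b - 3c + d = 136
  -8a + 4b - 2c + d = 41
  -a + b - c + d = 8
  d = 1
Solving the system yields a = -6, b = -5, c = -6, d = 1.
So f(s) = -6s^3 - 5s^2 - 6s + 1.
Then f(-5) = 656.

656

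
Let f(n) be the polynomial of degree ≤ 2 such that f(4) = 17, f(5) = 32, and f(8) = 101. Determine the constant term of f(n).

-3

Write f(n) = an^2 + bn + c. Substituting each data point gives a linear system:
  16a + 4b + c = 17
  25a + 5b + c = 32
  64a + 8b + c = 101
Solving the system yields a = 2, b = -3, c = -3.
So f(n) = 2n^2 - 3n - 3.
The constant term is -3.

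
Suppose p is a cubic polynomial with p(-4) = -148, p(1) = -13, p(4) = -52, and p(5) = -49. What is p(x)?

Using the Lagrange interpolation formula with nodes -4, 1, 4, 5:
  L_0(x) = (x - 1)(x - 4)(x - 5) / -360
  L_1(x) = (x + 4)(x - 4)(x - 5) / 60
  L_2(x) = (x + 4)(x - 1)(x - 5) / -24
  L_3(x) = (x + 4)(x - 1)(x - 4) / 36
Then p(x) = -148·L_0(x) - 13·L_1(x) - 52·L_2(x) - 49·L_3(x).
Expanding and collecting terms gives p(x) = x^3 - 6x^2 - 4x - 4.
Check: p(-4) = -148. ✓

p(x) = x^3 - 6x^2 - 4x - 4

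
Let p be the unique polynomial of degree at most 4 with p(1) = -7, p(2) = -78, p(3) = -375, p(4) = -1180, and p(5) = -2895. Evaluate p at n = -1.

Forward differences of the values at n = 1, 2, 3, 4, 5:
  p  : -7  -78  -375  -1180  -2895
  Δ  : -71  -297  -805  -1715
  Δ^2: -226  -508  -910
  Δ^3: -282  -402
  Δ^4: -120
The fourth differences are constant, confirming degree 4.
Interpolating (Newton forward form) and evaluating at n = -1 gives p(-1) = -15.

-15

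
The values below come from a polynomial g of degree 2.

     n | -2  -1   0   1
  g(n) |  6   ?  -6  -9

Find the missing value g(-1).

The 3 known points determine the degree-2 polynomial uniquely.
Write g(n) = an^2 + bn + c. Substituting each data point gives a linear system:
  4a - 2b + c = 6
  c = -6
  a + b + c = -9
Solving the system yields a = 1, b = -4, c = -6.
So g(n) = n^2 - 4n - 6.
Then g(-1) = -1.

-1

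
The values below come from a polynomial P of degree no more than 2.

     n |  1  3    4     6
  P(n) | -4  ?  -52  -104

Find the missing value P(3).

-32

The 3 known points determine the degree-2 polynomial uniquely.
Write P(n) = an^2 + bn + c. Substituting each data point gives a linear system:
  a + b + c = -4
  16a + 4b + c = -52
  36a + 6b + c = -104
Solving the system yields a = -2, b = -6, c = 4.
So P(n) = -2n^2 - 6n + 4.
Then P(3) = -32.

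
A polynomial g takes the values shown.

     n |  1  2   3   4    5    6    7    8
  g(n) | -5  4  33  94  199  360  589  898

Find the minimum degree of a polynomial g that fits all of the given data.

Forward differences of the values at n = 1, 2, 3, 4, 5, 6, 7, 8:
  g  : -5  4  33  94  199  360  589  898
  Δ  : 9  29  61  105  161  229  309
  Δ^2: 20  32  44  56  68  80
  Δ^3: 12  12  12  12  12
  Δ^4: 0  0  0  0
  Δ^5: 0  0  0
  Δ^6: 0  0
  Δ^7: 0
The third differences are constant (12) and nonzero, while all higher differences vanish, so the minimal degree is 3.

3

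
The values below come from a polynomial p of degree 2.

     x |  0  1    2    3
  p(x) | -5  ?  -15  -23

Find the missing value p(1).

-9

On equispaced nodes a degree-2 polynomial has vanishing third forward difference, so
  - p(0) + 3·p(1) - 3·p(2) + p(3) = 0.
Substituting the known values and solving for p(1):
  3·p(1) = -27
  p(1) = -9.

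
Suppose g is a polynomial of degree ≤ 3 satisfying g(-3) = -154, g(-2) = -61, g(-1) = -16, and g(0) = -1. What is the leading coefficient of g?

Write g(t) = at^3 + bt^2 + ct + d. Substituting each data point gives a linear system:
  -27a + 9b - 3c + d = -154
  -8a + 4b - 2c + d = -61
  -a + b - c + d = -16
  d = -1
Solving the system yields a = 3, b = -6, c = 6, d = -1.
So g(t) = 3t^3 - 6t^2 + 6t - 1.
The leading coefficient is 3.

3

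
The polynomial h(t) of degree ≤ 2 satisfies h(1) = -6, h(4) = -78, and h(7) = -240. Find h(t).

h(t) = -5t^2 + t - 2

Using the Lagrange interpolation formula with nodes 1, 4, 7:
  L_0(t) = (t - 4)(t - 7) / 18
  L_1(t) = (t - 1)(t - 7) / -9
  L_2(t) = (t - 1)(t - 4) / 18
Then h(t) = -6·L_0(t) - 78·L_1(t) - 240·L_2(t).
Expanding and collecting terms gives h(t) = -5t² + t - 2.
Check: h(1) = -6. ✓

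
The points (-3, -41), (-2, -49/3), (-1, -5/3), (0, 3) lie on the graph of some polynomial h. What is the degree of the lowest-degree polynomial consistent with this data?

Forward differences of the values at x = -3, -2, -1, 0:
  h  : -41  -49/3  -5/3  3
  Δ  : 74/3  44/3  14/3
  Δ^2: -10  -10
  Δ^3: 0
The second differences are constant (-10) and nonzero, while all higher differences vanish, so the minimal degree is 2.

2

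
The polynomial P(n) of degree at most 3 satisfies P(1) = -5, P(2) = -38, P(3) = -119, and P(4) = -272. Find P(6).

Forward differences of the values at n = 1, 2, 3, 4:
  P  : -5  -38  -119  -272
  Δ  : -33  -81  -153
  Δ^2: -48  -72
  Δ^3: -24
The third differences are constant, confirming degree 3.
Interpolating (Newton forward form) and evaluating at n = 6 gives P(6) = -890.

-890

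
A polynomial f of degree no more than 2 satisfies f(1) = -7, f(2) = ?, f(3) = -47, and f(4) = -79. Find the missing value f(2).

-23

The 3 known points determine the degree-2 polynomial uniquely.
Write f(x) = ax^2 + bx + c. Substituting each data point gives a linear system:
  a + b + c = -7
  9a + 3b + c = -47
  16a + 4b + c = -79
Solving the system yields a = -4, b = -4, c = 1.
So f(x) = -4x^2 - 4x + 1.
Then f(2) = -23.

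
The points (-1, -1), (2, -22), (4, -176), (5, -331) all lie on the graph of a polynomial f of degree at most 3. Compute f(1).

1

Write f(t) = at^3 + bt^2 + ct + d. Substituting each data point gives a linear system:
  -a + b - c + d = -1
  8a + 4b + 2c + d = -22
  64a + 16b + 4c + d = -176
  125a + 25b + 5c + d = -331
Solving the system yields a = -2, b = -4, c = 3, d = 4.
So f(t) = -2t^3 - 4t^2 + 3t + 4.
Then f(1) = 1.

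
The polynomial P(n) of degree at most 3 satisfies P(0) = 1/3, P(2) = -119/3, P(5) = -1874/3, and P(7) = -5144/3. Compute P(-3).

Using the Lagrange interpolation formula with nodes 0, 2, 5, 7:
  L_0(n) = (n - 2)(n - 5)(n - 7) / -70
  L_1(n) = n(n - 5)(n - 7) / 30
  L_2(n) = n(n - 2)(n - 7) / -30
  L_3(n) = n(n - 2)(n - 5) / 70
Then P(n) = 1/3·L_0(n) - 119/3·L_1(n) - 1874/3·L_2(n) - 5144/3·L_3(n).
Expanding and collecting terms gives P(n) = -5n³ + 1/3.
Evaluating at n = -3: P(-3) = 406/3.

406/3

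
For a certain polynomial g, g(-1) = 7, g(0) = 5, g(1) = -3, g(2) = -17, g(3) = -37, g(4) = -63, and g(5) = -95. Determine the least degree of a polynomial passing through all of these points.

Forward differences of the values at t = -1, 0, 1, 2, 3, 4, 5:
  g  : 7  5  -3  -17  -37  -63  -95
  Δ  : -2  -8  -14  -20  -26  -32
  Δ^2: -6  -6  -6  -6  -6
  Δ^3: 0  0  0  0
  Δ^4: 0  0  0
  Δ^5: 0  0
  Δ^6: 0
The second differences are constant (-6) and nonzero, while all higher differences vanish, so the minimal degree is 2.

2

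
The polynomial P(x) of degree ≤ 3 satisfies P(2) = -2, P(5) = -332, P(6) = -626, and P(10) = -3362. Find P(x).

P(x) = -4x^3 + 6x^2 + 4x - 2

Write P(x) = ax^3 + bx^2 + cx + d. Substituting each data point gives a linear system:
  8a + 4b + 2c + d = -2
  125a + 25b + 5c + d = -332
  216a + 36b + 6c + d = -626
  1000a + 100b + 10c + d = -3362
Solving the system yields a = -4, b = 6, c = 4, d = -2.
So P(x) = -4x³ + 6x² + 4x - 2.
Check: P(10) = -3362. ✓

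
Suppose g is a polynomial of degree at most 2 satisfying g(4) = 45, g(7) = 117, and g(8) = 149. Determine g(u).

Write g(u) = au^2 + bu + c. Substituting each data point gives a linear system:
  16a + 4b + c = 45
  49a + 7b + c = 117
  64a + 8b + c = 149
Solving the system yields a = 2, b = 2, c = 5.
So g(u) = 2u² + 2u + 5.
Check: g(4) = 45. ✓

g(u) = 2u^2 + 2u + 5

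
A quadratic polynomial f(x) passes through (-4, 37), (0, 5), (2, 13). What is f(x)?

f(x) = 2x^2 + 5

Using the Lagrange interpolation formula with nodes -4, 0, 2:
  L_0(x) = x(x - 2) / 24
  L_1(x) = (x + 4)(x - 2) / -8
  L_2(x) = (x + 4)x / 12
Then f(x) = 37·L_0(x) + 5·L_1(x) + 13·L_2(x).
Expanding and collecting terms gives f(x) = 2x^2 + 5.
Check: f(2) = 13. ✓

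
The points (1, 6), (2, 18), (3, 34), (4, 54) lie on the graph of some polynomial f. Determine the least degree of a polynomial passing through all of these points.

Forward differences of the values at t = 1, 2, 3, 4:
  f  : 6  18  34  54
  Δ  : 12  16  20
  Δ^2: 4  4
  Δ^3: 0
The second differences are constant (4) and nonzero, while all higher differences vanish, so the minimal degree is 2.

2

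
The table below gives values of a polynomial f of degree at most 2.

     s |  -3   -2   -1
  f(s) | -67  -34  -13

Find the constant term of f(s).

-4

Write f(s) = as^2 + bs + c. Substituting each data point gives a linear system:
  9a - 3b + c = -67
  4a - 2b + c = -34
  a - b + c = -13
Solving the system yields a = -6, b = 3, c = -4.
So f(s) = -6s^2 + 3s - 4.
The constant term is -4.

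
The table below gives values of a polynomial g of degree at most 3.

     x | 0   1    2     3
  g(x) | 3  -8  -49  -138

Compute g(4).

Forward differences of the values at x = 0, 1, 2, 3:
  g  : 3  -8  -49  -138
  Δ  : -11  -41  -89
  Δ^2: -30  -48
  Δ^3: -18
The third differences are constant, confirming degree 3.
Interpolating (Newton forward form) and evaluating at x = 4 gives g(4) = -293.

-293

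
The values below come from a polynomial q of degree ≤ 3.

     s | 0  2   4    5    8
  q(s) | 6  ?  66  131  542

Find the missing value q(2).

The 4 known points determine the degree-3 polynomial uniquely.
Write q(s) = as^3 + bs^2 + cs + d. Substituting each data point gives a linear system:
  d = 6
  64a + 16b + 4c + d = 66
  125a + 25b + 5c + d = 131
  512a + 64b + 8c + d = 542
Solving the system yields a = 1, b = 1, c = -5, d = 6.
So q(s) = s^3 + s^2 - 5s + 6.
Then q(2) = 8.

8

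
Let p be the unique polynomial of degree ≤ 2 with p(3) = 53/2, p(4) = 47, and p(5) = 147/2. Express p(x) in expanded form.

p(x) = 3x^2 - (1/2)x + 1

Write p(x) = ax^2 + bx + c. Substituting each data point gives a linear system:
  9a + 3b + c = 53/2
  16a + 4b + c = 47
  25a + 5b + c = 147/2
Solving the system yields a = 3, b = -1/2, c = 1.
So p(x) = 3x^2 - (1/2)x + 1.
Check: p(5) = 147/2. ✓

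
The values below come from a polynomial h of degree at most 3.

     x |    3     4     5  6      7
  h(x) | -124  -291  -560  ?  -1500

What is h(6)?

-955

The 4 known points determine the degree-3 polynomial uniquely.
Write h(x) = ax^3 + bx^2 + cx + d. Substituting each data point gives a linear system:
  27a + 9b + 3c + d = -124
  64a + 16b + 4c + d = -291
  125a + 25b + 5c + d = -560
  343a + 49b + 7c + d = -1500
Solving the system yields a = -4, b = -3, c = 2, d = 5.
So h(x) = -4x³ - 3x² + 2x + 5.
Then h(6) = -955.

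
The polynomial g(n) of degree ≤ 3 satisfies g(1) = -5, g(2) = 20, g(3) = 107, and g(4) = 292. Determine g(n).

g(n) = 6n^3 - 5n^2 - 2n - 4

Write g(n) = an^3 + bn^2 + cn + d. Substituting each data point gives a linear system:
  a + b + c + d = -5
  8a + 4b + 2c + d = 20
  27a + 9b + 3c + d = 107
  64a + 16b + 4c + d = 292
Solving the system yields a = 6, b = -5, c = -2, d = -4.
So g(n) = 6n³ - 5n² - 2n - 4.
Check: g(4) = 292. ✓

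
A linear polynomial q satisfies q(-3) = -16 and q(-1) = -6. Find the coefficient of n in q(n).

Write q(n) = an + b. Substituting each data point gives a linear system:
  -3a + b = -16
  -a + b = -6
Solving the system yields a = 5, b = -1.
So q(n) = 5n - 1.
The leading coefficient is 5.

5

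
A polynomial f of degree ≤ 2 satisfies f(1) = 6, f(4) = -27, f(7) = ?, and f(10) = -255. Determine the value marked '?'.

On equispaced nodes a degree-2 polynomial has vanishing third forward difference, so
  - f(1) + 3·f(4) - 3·f(7) + f(10) = 0.
Substituting the known values and solving for f(7):
  -3·f(7) = 342
  f(7) = -114.

-114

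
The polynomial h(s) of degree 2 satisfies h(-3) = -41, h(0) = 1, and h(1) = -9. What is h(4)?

Using the Lagrange interpolation formula with nodes -3, 0, 1:
  L_0(s) = s(s - 1) / 12
  L_1(s) = (s + 3)(s - 1) / -3
  L_2(s) = (s + 3)s / 4
Then h(s) = -41·L_0(s) + 1·L_1(s) - 9·L_2(s).
Expanding and collecting terms gives h(s) = -6s² - 4s + 1.
Evaluating at s = 4: h(4) = -111.

-111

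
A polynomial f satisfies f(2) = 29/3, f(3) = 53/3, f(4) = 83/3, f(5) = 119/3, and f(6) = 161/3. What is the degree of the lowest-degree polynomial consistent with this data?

2

Forward differences of the values at t = 2, 3, 4, 5, 6:
  f  : 29/3  53/3  83/3  119/3  161/3
  Δ  : 8  10  12  14
  Δ^2: 2  2  2
  Δ^3: 0  0
  Δ^4: 0
The second differences are constant (2) and nonzero, while all higher differences vanish, so the minimal degree is 2.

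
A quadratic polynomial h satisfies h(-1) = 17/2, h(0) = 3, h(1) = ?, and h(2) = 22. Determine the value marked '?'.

The 3 known points determine the degree-2 polynomial uniquely.
Write h(s) = as^2 + bs + c. Substituting each data point gives a linear system:
  a - b + c = 17/2
  c = 3
  4a + 2b + c = 22
Solving the system yields a = 5, b = -1/2, c = 3.
So h(s) = 5s² - (1/2)s + 3.
Then h(1) = 15/2.

15/2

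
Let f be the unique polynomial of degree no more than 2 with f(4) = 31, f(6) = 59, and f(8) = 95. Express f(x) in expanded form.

Using the Lagrange interpolation formula with nodes 4, 6, 8:
  L_0(x) = (x - 6)(x - 8) / 8
  L_1(x) = (x - 4)(x - 8) / -4
  L_2(x) = (x - 4)(x - 6) / 8
Then f(x) = 31·L_0(x) + 59·L_1(x) + 95·L_2(x).
Expanding and collecting terms gives f(x) = x^2 + 4x - 1.
Check: f(8) = 95. ✓

f(x) = x^2 + 4x - 1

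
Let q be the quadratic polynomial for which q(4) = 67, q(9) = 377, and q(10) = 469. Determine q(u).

q(u) = 5u^2 - 3u - 1

Write q(u) = au^2 + bu + c. Substituting each data point gives a linear system:
  16a + 4b + c = 67
  81a + 9b + c = 377
  100a + 10b + c = 469
Solving the system yields a = 5, b = -3, c = -1.
So q(u) = 5u^2 - 3u - 1.
Check: q(4) = 67. ✓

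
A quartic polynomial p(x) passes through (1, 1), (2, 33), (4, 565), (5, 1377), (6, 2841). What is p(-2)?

Using the Lagrange interpolation formula with nodes 1, 2, 4, 5, 6:
  L_0(x) = (x - 2)(x - 4)(x - 5)(x - 6) / 60
  L_1(x) = (x - 1)(x - 4)(x - 5)(x - 6) / -24
  L_2(x) = (x - 1)(x - 2)(x - 5)(x - 6) / 12
  L_3(x) = (x - 1)(x - 2)(x - 4)(x - 6) / -12
  L_4(x) = (x - 1)(x - 2)(x - 4)(x - 5) / 40
Then p(x) = 1·L_0(x) + 33·L_1(x) + 565·L_2(x) + 1377·L_3(x) + 2841·L_4(x).
Expanding and collecting terms gives p(x) = 2x^4 + 2x^3 - 6x^2 + 6x - 3.
Evaluating at x = -2: p(-2) = -23.

-23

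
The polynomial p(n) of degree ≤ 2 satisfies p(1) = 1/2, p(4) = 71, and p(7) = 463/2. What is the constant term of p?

-3

Write p(n) = an^2 + bn + c. Substituting each data point gives a linear system:
  a + b + c = 1/2
  16a + 4b + c = 71
  49a + 7b + c = 463/2
Solving the system yields a = 5, b = -3/2, c = -3.
So p(n) = 5n² - (3/2)n - 3.
The constant term is -3.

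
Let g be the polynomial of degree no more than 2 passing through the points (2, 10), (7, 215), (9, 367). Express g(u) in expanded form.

g(u) = 5u^2 - 4u - 2

Write g(u) = au^2 + bu + c. Substituting each data point gives a linear system:
  4a + 2b + c = 10
  49a + 7b + c = 215
  81a + 9b + c = 367
Solving the system yields a = 5, b = -4, c = -2.
So g(u) = 5u^2 - 4u - 2.
Check: g(9) = 367. ✓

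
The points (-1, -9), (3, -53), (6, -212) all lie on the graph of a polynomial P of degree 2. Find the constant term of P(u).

-2

Write P(u) = au^2 + bu + c. Substituting each data point gives a linear system:
  a - b + c = -9
  9a + 3b + c = -53
  36a + 6b + c = -212
Solving the system yields a = -6, b = 1, c = -2.
So P(u) = -6u² + u - 2.
The constant term is -2.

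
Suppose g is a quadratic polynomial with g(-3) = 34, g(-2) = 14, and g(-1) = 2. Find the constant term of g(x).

Write g(x) = ax^2 + bx + c. Substituting each data point gives a linear system:
  9a - 3b + c = 34
  4a - 2b + c = 14
  a - b + c = 2
Solving the system yields a = 4, b = 0, c = -2.
So g(x) = 4x² - 2.
The constant term is -2.

-2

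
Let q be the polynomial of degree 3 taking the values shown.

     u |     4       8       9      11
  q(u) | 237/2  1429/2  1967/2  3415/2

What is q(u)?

Write q(u) = au^3 + bu^2 + cu + d. Substituting each data point gives a linear system:
  64a + 16b + 4c + d = 237/2
  512a + 64b + 8c + d = 1429/2
  729a + 81b + 9c + d = 1967/2
  1331a + 121b + 11c + d = 3415/2
Solving the system yields a = 1, b = 3, c = 1, d = 5/2.
So q(u) = u³ + 3u² + u + 5/2.
Check: q(9) = 1967/2. ✓

q(u) = u^3 + 3u^2 + u + 5/2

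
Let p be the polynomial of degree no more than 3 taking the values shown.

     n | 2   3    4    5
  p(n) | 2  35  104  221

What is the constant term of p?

Write p(n) = an^3 + bn^2 + cn + d. Substituting each data point gives a linear system:
  8a + 4b + 2c + d = 2
  27a + 9b + 3c + d = 35
  64a + 16b + 4c + d = 104
  125a + 25b + 5c + d = 221
Solving the system yields a = 2, b = 0, c = -5, d = -4.
So p(n) = 2n^3 - 5n - 4.
The constant term is -4.

-4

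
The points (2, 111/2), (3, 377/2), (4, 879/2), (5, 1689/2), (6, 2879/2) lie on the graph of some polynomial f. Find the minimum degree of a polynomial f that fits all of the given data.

Forward differences of the values at t = 2, 3, 4, 5, 6:
  f  : 111/2  377/2  879/2  1689/2  2879/2
  Δ  : 133  251  405  595
  Δ^2: 118  154  190
  Δ^3: 36  36
  Δ^4: 0
The third differences are constant (36) and nonzero, while all higher differences vanish, so the minimal degree is 3.

3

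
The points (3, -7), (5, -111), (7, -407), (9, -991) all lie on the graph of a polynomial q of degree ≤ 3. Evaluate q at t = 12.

-2617

Write q(t) = at^3 + bt^2 + ct + d. Substituting each data point gives a linear system:
  27a + 9b + 3c + d = -7
  125a + 25b + 5c + d = -111
  343a + 49b + 7c + d = -407
  729a + 81b + 9c + d = -991
Solving the system yields a = -2, b = 6, c = -2, d = -1.
So q(t) = -2t^3 + 6t^2 - 2t - 1.
Then q(12) = -2617.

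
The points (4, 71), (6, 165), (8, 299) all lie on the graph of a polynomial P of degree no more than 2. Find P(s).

P(s) = 5s^2 - 3s + 3

Using the Lagrange interpolation formula with nodes 4, 6, 8:
  L_0(s) = (s - 6)(s - 8) / 8
  L_1(s) = (s - 4)(s - 8) / -4
  L_2(s) = (s - 4)(s - 6) / 8
Then P(s) = 71·L_0(s) + 165·L_1(s) + 299·L_2(s).
Expanding and collecting terms gives P(s) = 5s^2 - 3s + 3.
Check: P(8) = 299. ✓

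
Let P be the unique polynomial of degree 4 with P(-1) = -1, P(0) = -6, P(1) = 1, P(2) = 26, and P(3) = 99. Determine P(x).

P(x) = x^4 - x^3 + 5x^2 + 2x - 6

Using the Lagrange interpolation formula with nodes -1, 0, 1, 2, 3:
  L_0(x) = x(x - 1)(x - 2)(x - 3) / 24
  L_1(x) = (x + 1)(x - 1)(x - 2)(x - 3) / -6
  L_2(x) = (x + 1)x(x - 2)(x - 3) / 4
  L_3(x) = (x + 1)x(x - 1)(x - 3) / -6
  L_4(x) = (x + 1)x(x - 1)(x - 2) / 24
Then P(x) = -1·L_0(x) - 6·L_1(x) + 1·L_2(x) + 26·L_3(x) + 99·L_4(x).
Expanding and collecting terms gives P(x) = x⁴ - x³ + 5x² + 2x - 6.
Check: P(0) = -6. ✓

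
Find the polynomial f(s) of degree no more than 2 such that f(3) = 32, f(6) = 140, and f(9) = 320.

f(s) = 4s^2 - 4

Write f(s) = as^2 + bs + c. Substituting each data point gives a linear system:
  9a + 3b + c = 32
  36a + 6b + c = 140
  81a + 9b + c = 320
Solving the system yields a = 4, b = 0, c = -4.
So f(s) = 4s² - 4.
Check: f(6) = 140. ✓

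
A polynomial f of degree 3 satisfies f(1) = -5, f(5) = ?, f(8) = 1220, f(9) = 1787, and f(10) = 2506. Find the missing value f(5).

251

The 4 known points determine the degree-3 polynomial uniquely.
Write f(n) = an^3 + bn^2 + cn + d. Substituting each data point gives a linear system:
  a + b + c + d = -5
  512a + 64b + 8c + d = 1220
  729a + 81b + 9c + d = 1787
  1000a + 100b + 10c + d = 2506
Solving the system yields a = 3, b = -5, c = 1, d = -4.
So f(n) = 3n³ - 5n² + n - 4.
Then f(5) = 251.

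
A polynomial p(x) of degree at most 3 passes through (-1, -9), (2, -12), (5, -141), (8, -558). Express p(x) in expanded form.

p(x) = -x^3 - x^2 + 3x - 6

Using the Lagrange interpolation formula with nodes -1, 2, 5, 8:
  L_0(x) = (x - 2)(x - 5)(x - 8) / -162
  L_1(x) = (x + 1)(x - 5)(x - 8) / 54
  L_2(x) = (x + 1)(x - 2)(x - 8) / -54
  L_3(x) = (x + 1)(x - 2)(x - 5) / 162
Then p(x) = -9·L_0(x) - 12·L_1(x) - 141·L_2(x) - 558·L_3(x).
Expanding and collecting terms gives p(x) = -x^3 - x^2 + 3x - 6.
Check: p(8) = -558. ✓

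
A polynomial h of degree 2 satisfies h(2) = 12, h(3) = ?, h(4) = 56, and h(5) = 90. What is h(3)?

30

On equispaced nodes a degree-2 polynomial has vanishing third forward difference, so
  - h(2) + 3·h(3) - 3·h(4) + h(5) = 0.
Substituting the known values and solving for h(3):
  3·h(3) = 90
  h(3) = 30.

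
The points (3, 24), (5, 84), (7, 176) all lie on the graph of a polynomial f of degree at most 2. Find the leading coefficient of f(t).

Write f(t) = at^2 + bt + c. Substituting each data point gives a linear system:
  9a + 3b + c = 24
  25a + 5b + c = 84
  49a + 7b + c = 176
Solving the system yields a = 4, b = -2, c = -6.
So f(t) = 4t² - 2t - 6.
The leading coefficient is 4.

4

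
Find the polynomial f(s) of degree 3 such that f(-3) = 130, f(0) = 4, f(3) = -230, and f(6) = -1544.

f(s) = -6s^3 - 6s^2 - 6s + 4

Using the Lagrange interpolation formula with nodes -3, 0, 3, 6:
  L_0(s) = s(s - 3)(s - 6) / -162
  L_1(s) = (s + 3)(s - 3)(s - 6) / 54
  L_2(s) = (s + 3)s(s - 6) / -54
  L_3(s) = (s + 3)s(s - 3) / 162
Then f(s) = 130·L_0(s) + 4·L_1(s) - 230·L_2(s) - 1544·L_3(s).
Expanding and collecting terms gives f(s) = -6s^3 - 6s^2 - 6s + 4.
Check: f(6) = -1544. ✓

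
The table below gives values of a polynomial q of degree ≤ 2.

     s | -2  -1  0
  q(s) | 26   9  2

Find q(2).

18

Write q(s) = as^2 + bs + c. Substituting each data point gives a linear system:
  4a - 2b + c = 26
  a - b + c = 9
  c = 2
Solving the system yields a = 5, b = -2, c = 2.
So q(s) = 5s² - 2s + 2.
Then q(2) = 18.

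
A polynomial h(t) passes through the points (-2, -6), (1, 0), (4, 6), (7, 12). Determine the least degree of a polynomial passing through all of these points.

Forward differences of the values at t = -2, 1, 4, 7:
  h  : -6  0  6  12
  Δ  : 6  6  6
  Δ^2: 0  0
  Δ^3: 0
The first differences are constant (6) and nonzero, while all higher differences vanish, so the minimal degree is 1.

1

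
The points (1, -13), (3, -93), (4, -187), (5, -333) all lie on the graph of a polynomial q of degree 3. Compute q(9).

-1677

Write q(n) = an^3 + bn^2 + cn + d. Substituting each data point gives a linear system:
  a + b + c + d = -13
  27a + 9b + 3c + d = -93
  64a + 16b + 4c + d = -187
  125a + 25b + 5c + d = -333
Solving the system yields a = -2, b = -2, c = -6, d = -3.
So q(n) = -2n³ - 2n² - 6n - 3.
Then q(9) = -1677.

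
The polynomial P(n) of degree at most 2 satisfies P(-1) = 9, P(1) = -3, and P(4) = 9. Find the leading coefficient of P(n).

Write P(n) = an^2 + bn + c. Substituting each data point gives a linear system:
  a - b + c = 9
  a + b + c = -3
  16a + 4b + c = 9
Solving the system yields a = 2, b = -6, c = 1.
So P(n) = 2n^2 - 6n + 1.
The leading coefficient is 2.

2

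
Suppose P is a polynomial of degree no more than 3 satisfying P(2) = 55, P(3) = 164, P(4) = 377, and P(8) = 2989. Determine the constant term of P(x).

5

Write P(x) = ax^3 + bx^2 + cx + d. Substituting each data point gives a linear system:
  8a + 4b + 2c + d = 55
  27a + 9b + 3c + d = 164
  64a + 16b + 4c + d = 377
  512a + 64b + 8c + d = 2989
Solving the system yields a = 6, b = -2, c = 5, d = 5.
So P(x) = 6x^3 - 2x^2 + 5x + 5.
The constant term is 5.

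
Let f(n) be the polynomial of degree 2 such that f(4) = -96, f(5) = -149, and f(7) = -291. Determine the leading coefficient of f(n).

Write f(n) = an^2 + bn + c. Substituting each data point gives a linear system:
  16a + 4b + c = -96
  25a + 5b + c = -149
  49a + 7b + c = -291
Solving the system yields a = -6, b = 1, c = -4.
So f(n) = -6n^2 + n - 4.
The leading coefficient is -6.

-6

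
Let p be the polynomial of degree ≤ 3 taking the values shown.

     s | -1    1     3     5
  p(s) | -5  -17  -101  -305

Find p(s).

p(s) = -s^3 - 6s^2 - 5s - 5

Using the Lagrange interpolation formula with nodes -1, 1, 3, 5:
  L_0(s) = (s - 1)(s - 3)(s - 5) / -48
  L_1(s) = (s + 1)(s - 3)(s - 5) / 16
  L_2(s) = (s + 1)(s - 1)(s - 5) / -16
  L_3(s) = (s + 1)(s - 1)(s - 3) / 48
Then p(s) = -5·L_0(s) - 17·L_1(s) - 101·L_2(s) - 305·L_3(s).
Expanding and collecting terms gives p(s) = -s³ - 6s² - 5s - 5.
Check: p(1) = -17. ✓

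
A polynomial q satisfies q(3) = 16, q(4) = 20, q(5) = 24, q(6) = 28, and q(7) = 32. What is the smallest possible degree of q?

1

Forward differences of the values at x = 3, 4, 5, 6, 7:
  q  : 16  20  24  28  32
  Δ  : 4  4  4  4
  Δ^2: 0  0  0
  Δ^3: 0  0
  Δ^4: 0
The first differences are constant (4) and nonzero, while all higher differences vanish, so the minimal degree is 1.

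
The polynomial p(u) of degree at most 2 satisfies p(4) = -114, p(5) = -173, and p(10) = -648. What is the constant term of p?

2

Write p(u) = au^2 + bu + c. Substituting each data point gives a linear system:
  16a + 4b + c = -114
  25a + 5b + c = -173
  100a + 10b + c = -648
Solving the system yields a = -6, b = -5, c = 2.
So p(u) = -6u^2 - 5u + 2.
The constant term is 2.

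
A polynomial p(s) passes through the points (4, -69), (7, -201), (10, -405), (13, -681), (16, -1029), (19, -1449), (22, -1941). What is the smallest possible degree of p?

Forward differences of the values at s = 4, 7, 10, 13, 16, 19, 22:
  p  : -69  -201  -405  -681  -1029  -1449  -1941
  Δ  : -132  -204  -276  -348  -420  -492
  Δ^2: -72  -72  -72  -72  -72
  Δ^3: 0  0  0  0
  Δ^4: 0  0  0
  Δ^5: 0  0
  Δ^6: 0
The second differences are constant (-72) and nonzero, while all higher differences vanish, so the minimal degree is 2.

2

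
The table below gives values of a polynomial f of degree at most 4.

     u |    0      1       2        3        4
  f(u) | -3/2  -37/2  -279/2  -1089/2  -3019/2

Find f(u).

Write f(u) = au^4 + bu^3 + cu^2 + du + e. Substituting each data point gives a linear system:
  e = -3/2
  a + b + c + d + e = -37/2
  16a + 8b + 4c + 2d + e = -279/2
  81a + 27b + 9c + 3d + e = -1089/2
  256a + 64b + 16c + 4d + e = -3019/2
Solving the system yields a = -4, b = -6, c = -6, d = -1, e = -3/2.
So f(u) = -4u⁴ - 6u³ - 6u² - u - 3/2.
Check: f(0) = -3/2. ✓

f(u) = -4u^4 - 6u^3 - 6u^2 - u - 3/2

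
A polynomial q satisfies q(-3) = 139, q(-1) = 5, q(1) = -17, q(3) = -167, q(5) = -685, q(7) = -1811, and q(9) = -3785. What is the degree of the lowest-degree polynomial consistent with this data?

Forward differences of the values at t = -3, -1, 1, 3, 5, 7, 9:
  q  : 139  5  -17  -167  -685  -1811  -3785
  Δ  : -134  -22  -150  -518  -1126  -1974
  Δ^2: 112  -128  -368  -608  -848
  Δ^3: -240  -240  -240  -240
  Δ^4: 0  0  0
  Δ^5: 0  0
  Δ^6: 0
The third differences are constant (-240) and nonzero, while all higher differences vanish, so the minimal degree is 3.

3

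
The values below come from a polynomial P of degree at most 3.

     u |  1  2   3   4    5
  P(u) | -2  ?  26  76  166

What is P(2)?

The 4 known points determine the degree-3 polynomial uniquely.
Write P(u) = au^3 + bu^2 + cu + d. Substituting each data point gives a linear system:
  a + b + c + d = -2
  27a + 9b + 3c + d = 26
  64a + 16b + 4c + d = 76
  125a + 25b + 5c + d = 166
Solving the system yields a = 2, b = -4, c = 4, d = -4.
So P(u) = 2u³ - 4u² + 4u - 4.
Then P(2) = 4.

4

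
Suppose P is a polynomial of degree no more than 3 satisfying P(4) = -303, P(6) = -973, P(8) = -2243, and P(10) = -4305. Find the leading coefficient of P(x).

Write P(x) = ax^3 + bx^2 + cx + d. Substituting each data point gives a linear system:
  64a + 16b + 4c + d = -303
  216a + 36b + 6c + d = -973
  512a + 64b + 8c + d = -2243
  1000a + 100b + 10c + d = -4305
Solving the system yields a = -4, b = -3, c = -1, d = 5.
So P(x) = -4x^3 - 3x^2 - x + 5.
The leading coefficient is -4.

-4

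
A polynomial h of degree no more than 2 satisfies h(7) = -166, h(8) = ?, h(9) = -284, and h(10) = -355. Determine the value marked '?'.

The 3 known points determine the degree-2 polynomial uniquely.
Write h(u) = au^2 + bu + c. Substituting each data point gives a linear system:
  49a + 7b + c = -166
  81a + 9b + c = -284
  100a + 10b + c = -355
Solving the system yields a = -4, b = 5, c = -5.
So h(u) = -4u^2 + 5u - 5.
Then h(8) = -221.

-221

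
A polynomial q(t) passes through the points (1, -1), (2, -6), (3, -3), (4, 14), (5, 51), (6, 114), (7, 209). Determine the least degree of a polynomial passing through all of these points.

3

Forward differences of the values at t = 1, 2, 3, 4, 5, 6, 7:
  q  : -1  -6  -3  14  51  114  209
  Δ  : -5  3  17  37  63  95
  Δ^2: 8  14  20  26  32
  Δ^3: 6  6  6  6
  Δ^4: 0  0  0
  Δ^5: 0  0
  Δ^6: 0
The third differences are constant (6) and nonzero, while all higher differences vanish, so the minimal degree is 3.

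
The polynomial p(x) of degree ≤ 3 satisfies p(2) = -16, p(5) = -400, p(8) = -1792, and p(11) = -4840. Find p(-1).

Forward differences of the values at x = 2, 5, 8, 11:
  p  : -16  -400  -1792  -4840
  Δ  : -384  -1392  -3048
  Δ^2: -1008  -1656
  Δ^3: -648
The third differences are constant, confirming degree 3.
Interpolating (Newton forward form) and evaluating at x = -1 gives p(-1) = 8.

8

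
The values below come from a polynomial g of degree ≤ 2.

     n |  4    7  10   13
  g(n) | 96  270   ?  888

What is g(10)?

534

The 3 known points determine the degree-2 polynomial uniquely.
Write g(n) = an^2 + bn + c. Substituting each data point gives a linear system:
  16a + 4b + c = 96
  49a + 7b + c = 270
  169a + 13b + c = 888
Solving the system yields a = 5, b = 3, c = 4.
So g(n) = 5n^2 + 3n + 4.
Then g(10) = 534.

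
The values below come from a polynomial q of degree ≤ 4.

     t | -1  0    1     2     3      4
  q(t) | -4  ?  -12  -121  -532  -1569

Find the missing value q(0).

The 5 known points determine the degree-4 polynomial uniquely.
Write q(t) = at^4 + bt^3 + ct^2 + dt + e. Substituting each data point gives a linear system:
  a - b + c - d + e = -4
  a + b + c + d + e = -12
  16a + 8b + 4c + 2d + e = -121
  81a + 27b + 9c + 3d + e = -532
  256a + 64b + 16c + 4d + e = -1569
Solving the system yields a = -5, b = -4, c = -2, d = 0, e = -1.
So q(t) = -5t⁴ - 4t³ - 2t² - 1.
Then q(0) = -1.

-1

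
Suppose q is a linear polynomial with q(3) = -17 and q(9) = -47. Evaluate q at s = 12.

Write q(s) = as + b. Substituting each data point gives a linear system:
  3a + b = -17
  9a + b = -47
Solving the system yields a = -5, b = -2.
So q(s) = -5s - 2.
Then q(12) = -62.

-62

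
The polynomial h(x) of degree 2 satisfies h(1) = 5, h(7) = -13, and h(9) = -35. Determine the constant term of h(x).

Write h(x) = ax^2 + bx + c. Substituting each data point gives a linear system:
  a + b + c = 5
  49a + 7b + c = -13
  81a + 9b + c = -35
Solving the system yields a = -1, b = 5, c = 1.
So h(x) = -x^2 + 5x + 1.
The constant term is 1.

1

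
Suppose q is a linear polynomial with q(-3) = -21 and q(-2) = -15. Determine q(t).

q(t) = 6t - 3

Using the Lagrange interpolation formula with nodes -3, -2:
  L_0(t) = (t + 2) / -1
  L_1(t) = (t + 3) / 1
Then q(t) = -21·L_0(t) - 15·L_1(t).
Expanding and collecting terms gives q(t) = 6t - 3.
Check: q(-3) = -21. ✓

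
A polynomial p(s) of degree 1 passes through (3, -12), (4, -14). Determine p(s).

Using the Lagrange interpolation formula with nodes 3, 4:
  L_0(s) = (s - 4) / -1
  L_1(s) = (s - 3) / 1
Then p(s) = -12·L_0(s) - 14·L_1(s).
Expanding and collecting terms gives p(s) = -2s - 6.
Check: p(4) = -14. ✓

p(s) = -2s - 6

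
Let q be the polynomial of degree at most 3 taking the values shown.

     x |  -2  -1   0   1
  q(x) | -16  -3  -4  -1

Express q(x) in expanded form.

q(x) = 3x^3 + 2x^2 - 2x - 4

Write q(x) = ax^3 + bx^2 + cx + d. Substituting each data point gives a linear system:
  -8a + 4b - 2c + d = -16
  -a + b - c + d = -3
  d = -4
  a + b + c + d = -1
Solving the system yields a = 3, b = 2, c = -2, d = -4.
So q(x) = 3x^3 + 2x^2 - 2x - 4.
Check: q(1) = -1. ✓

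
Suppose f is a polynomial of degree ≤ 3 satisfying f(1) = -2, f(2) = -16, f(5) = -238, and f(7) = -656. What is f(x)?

f(x) = -2x^3 + x^2 - 3x + 2

Write f(x) = ax^3 + bx^2 + cx + d. Substituting each data point gives a linear system:
  a + b + c + d = -2
  8a + 4b + 2c + d = -16
  125a + 25b + 5c + d = -238
  343a + 49b + 7c + d = -656
Solving the system yields a = -2, b = 1, c = -3, d = 2.
So f(x) = -2x³ + x² - 3x + 2.
Check: f(7) = -656. ✓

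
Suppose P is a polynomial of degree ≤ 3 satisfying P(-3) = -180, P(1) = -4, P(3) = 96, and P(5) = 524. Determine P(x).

P(x) = 5x^3 - 4x^2 + x - 6

Using the Lagrange interpolation formula with nodes -3, 1, 3, 5:
  L_0(x) = (x - 1)(x - 3)(x - 5) / -192
  L_1(x) = (x + 3)(x - 3)(x - 5) / 32
  L_2(x) = (x + 3)(x - 1)(x - 5) / -24
  L_3(x) = (x + 3)(x - 1)(x - 3) / 64
Then P(x) = -180·L_0(x) - 4·L_1(x) + 96·L_2(x) + 524·L_3(x).
Expanding and collecting terms gives P(x) = 5x³ - 4x² + x - 6.
Check: P(3) = 96. ✓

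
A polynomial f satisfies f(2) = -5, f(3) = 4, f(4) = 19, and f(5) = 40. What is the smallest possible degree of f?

Forward differences of the values at u = 2, 3, 4, 5:
  f  : -5  4  19  40
  Δ  : 9  15  21
  Δ^2: 6  6
  Δ^3: 0
The second differences are constant (6) and nonzero, while all higher differences vanish, so the minimal degree is 2.

2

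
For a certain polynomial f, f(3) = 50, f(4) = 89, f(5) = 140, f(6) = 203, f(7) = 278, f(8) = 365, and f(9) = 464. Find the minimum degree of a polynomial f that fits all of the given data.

Forward differences of the values at s = 3, 4, 5, 6, 7, 8, 9:
  f  : 50  89  140  203  278  365  464
  Δ  : 39  51  63  75  87  99
  Δ^2: 12  12  12  12  12
  Δ^3: 0  0  0  0
  Δ^4: 0  0  0
  Δ^5: 0  0
  Δ^6: 0
The second differences are constant (12) and nonzero, while all higher differences vanish, so the minimal degree is 2.

2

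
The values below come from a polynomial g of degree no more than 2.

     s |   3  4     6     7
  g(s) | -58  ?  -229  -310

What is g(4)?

The 3 known points determine the degree-2 polynomial uniquely.
Write g(s) = as^2 + bs + c. Substituting each data point gives a linear system:
  9a + 3b + c = -58
  36a + 6b + c = -229
  49a + 7b + c = -310
Solving the system yields a = -6, b = -3, c = 5.
So g(s) = -6s^2 - 3s + 5.
Then g(4) = -103.

-103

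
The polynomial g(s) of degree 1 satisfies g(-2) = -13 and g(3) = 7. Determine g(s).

Write g(s) = as + b. Substituting each data point gives a linear system:
  -2a + b = -13
  3a + b = 7
Solving the system yields a = 4, b = -5.
So g(s) = 4s - 5.
Check: g(-2) = -13. ✓

g(s) = 4s - 5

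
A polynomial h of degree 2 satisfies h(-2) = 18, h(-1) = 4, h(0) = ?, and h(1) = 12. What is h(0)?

2

On equispaced nodes a degree-2 polynomial has vanishing third forward difference, so
  - h(-2) + 3·h(-1) - 3·h(0) + h(1) = 0.
Substituting the known values and solving for h(0):
  -3·h(0) = -6
  h(0) = 2.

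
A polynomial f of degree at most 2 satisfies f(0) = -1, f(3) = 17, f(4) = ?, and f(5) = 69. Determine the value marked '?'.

The 3 known points determine the degree-2 polynomial uniquely.
Write f(s) = as^2 + bs + c. Substituting each data point gives a linear system:
  c = -1
  9a + 3b + c = 17
  25a + 5b + c = 69
Solving the system yields a = 4, b = -6, c = -1.
So f(s) = 4s^2 - 6s - 1.
Then f(4) = 39.

39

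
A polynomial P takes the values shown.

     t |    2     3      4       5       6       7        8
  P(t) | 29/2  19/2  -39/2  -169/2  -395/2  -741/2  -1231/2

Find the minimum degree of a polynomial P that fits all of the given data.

Forward differences of the values at t = 2, 3, 4, 5, 6, 7, 8:
  P  : 29/2  19/2  -39/2  -169/2  -395/2  -741/2  -1231/2
  Δ  : -5  -29  -65  -113  -173  -245
  Δ^2: -24  -36  -48  -60  -72
  Δ^3: -12  -12  -12  -12
  Δ^4: 0  0  0
  Δ^5: 0  0
  Δ^6: 0
The third differences are constant (-12) and nonzero, while all higher differences vanish, so the minimal degree is 3.

3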